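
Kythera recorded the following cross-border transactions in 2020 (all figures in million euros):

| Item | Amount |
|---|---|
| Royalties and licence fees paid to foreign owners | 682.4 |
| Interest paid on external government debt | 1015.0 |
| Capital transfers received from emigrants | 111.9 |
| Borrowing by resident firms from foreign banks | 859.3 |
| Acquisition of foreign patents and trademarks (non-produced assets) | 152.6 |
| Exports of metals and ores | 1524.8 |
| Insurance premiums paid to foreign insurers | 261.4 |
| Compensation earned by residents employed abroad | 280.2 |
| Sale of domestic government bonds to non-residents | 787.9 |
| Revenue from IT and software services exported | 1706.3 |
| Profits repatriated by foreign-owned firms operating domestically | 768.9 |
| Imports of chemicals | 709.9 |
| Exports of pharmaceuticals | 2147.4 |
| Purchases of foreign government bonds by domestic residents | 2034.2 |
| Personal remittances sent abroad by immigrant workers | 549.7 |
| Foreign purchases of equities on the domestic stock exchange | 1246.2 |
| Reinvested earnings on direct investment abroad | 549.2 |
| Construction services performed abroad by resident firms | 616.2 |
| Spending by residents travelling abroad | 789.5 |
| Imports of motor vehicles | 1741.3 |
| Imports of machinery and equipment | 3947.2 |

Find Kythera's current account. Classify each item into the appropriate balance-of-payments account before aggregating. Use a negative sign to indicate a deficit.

-3641.2

Goods: -1741.3 - 3947.2 - 709.9 + 1524.8 + 2147.4 = -2726.2
Services: 1706.3 - 789.5 + 616.2 - 261.4 - 682.4 = 589.2
Primary income: -768.9 + 280.2 - 1015.0 + 549.2 = -954.5
Secondary income: -549.7
Current account = (-2726.2) + 589.2 + (-954.5) + (-549.7) = -3641.2
(Excluded from the current account — capital account: capital transfers received from emigrants 111.9, acquisition of foreign patents and trademarks (non-produced assets) 152.6; financial account: borrowing by resident firms from foreign banks 859.3, sale of domestic government bonds to non-residents 787.9, purchases of foreign government bonds by domestic residents 2034.2, foreign purchases of equities on the domestic stock exchange 1246.2.)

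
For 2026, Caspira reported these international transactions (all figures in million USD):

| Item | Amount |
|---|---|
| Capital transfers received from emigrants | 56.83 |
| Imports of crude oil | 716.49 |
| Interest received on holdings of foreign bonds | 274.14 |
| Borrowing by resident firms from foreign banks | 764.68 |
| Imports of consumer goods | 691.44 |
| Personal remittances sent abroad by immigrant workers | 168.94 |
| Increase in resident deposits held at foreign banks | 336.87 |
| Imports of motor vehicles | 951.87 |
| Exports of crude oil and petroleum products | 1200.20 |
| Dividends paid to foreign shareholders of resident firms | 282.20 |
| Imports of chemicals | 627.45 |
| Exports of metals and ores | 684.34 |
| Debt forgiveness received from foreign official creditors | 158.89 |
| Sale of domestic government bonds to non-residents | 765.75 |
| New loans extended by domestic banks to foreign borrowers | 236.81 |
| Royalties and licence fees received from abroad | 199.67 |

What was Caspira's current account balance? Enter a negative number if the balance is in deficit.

Goods: -716.49 - 951.87 + 1200.20 + 684.34 - 627.45 - 691.44 = -1102.71
Services: 199.67
Primary income: 274.14 - 282.20 = -8.06
Secondary income: -168.94
Current account = (-1102.71) + 199.67 + (-8.06) + (-168.94) = -1080.04
(Excluded from the current account — capital account: capital transfers received from emigrants 56.83, debt forgiveness received from foreign official creditors 158.89; financial account: borrowing by resident firms from foreign banks 764.68, increase in resident deposits held at foreign banks 336.87, sale of domestic government bonds to non-residents 765.75, new loans extended by domestic banks to foreign borrowers 236.81.)

-1080.04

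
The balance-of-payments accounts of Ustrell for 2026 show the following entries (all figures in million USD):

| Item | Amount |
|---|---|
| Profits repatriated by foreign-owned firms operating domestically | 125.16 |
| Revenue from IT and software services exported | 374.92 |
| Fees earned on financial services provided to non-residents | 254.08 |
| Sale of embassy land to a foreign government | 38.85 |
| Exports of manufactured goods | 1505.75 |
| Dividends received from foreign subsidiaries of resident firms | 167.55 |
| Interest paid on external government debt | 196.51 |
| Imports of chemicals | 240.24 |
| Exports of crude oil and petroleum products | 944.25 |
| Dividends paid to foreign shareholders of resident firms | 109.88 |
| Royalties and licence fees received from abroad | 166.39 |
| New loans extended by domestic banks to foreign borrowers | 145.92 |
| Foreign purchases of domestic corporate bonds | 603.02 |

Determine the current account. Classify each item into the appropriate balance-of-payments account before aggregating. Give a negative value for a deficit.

Goods: 944.25 - 240.24 + 1505.75 = 2209.76
Services: 374.92 + 254.08 + 166.39 = 795.39
Primary income: 167.55 - 109.88 - 125.16 - 196.51 = -264.00
Current account = 2209.76 + 795.39 + (-264.00) = 2741.15
(Excluded from the current account — capital account: sale of embassy land to a foreign government 38.85; financial account: new loans extended by domestic banks to foreign borrowers 145.92, foreign purchases of domestic corporate bonds 603.02.)

2741.15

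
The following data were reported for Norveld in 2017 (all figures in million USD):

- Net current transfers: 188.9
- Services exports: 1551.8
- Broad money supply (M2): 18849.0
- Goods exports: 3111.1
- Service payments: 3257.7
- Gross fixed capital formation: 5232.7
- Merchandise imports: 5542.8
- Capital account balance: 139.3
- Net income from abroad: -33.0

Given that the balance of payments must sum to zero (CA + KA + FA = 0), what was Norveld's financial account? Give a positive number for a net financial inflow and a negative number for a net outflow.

Goods balance = 3111.1 - 5542.8 = -2431.7
Services balance = 1551.8 - 3257.7 = -1705.9
Trade balance (goods + services) = -2431.7 + (-1705.9) = -4137.6
Net primary income = -33.0
Net secondary income = 188.9
Current account = -4137.6 + (-33.0) + 188.9 = -3981.7
Financial account = -(-3981.7 + 139.3) = 3842.4

3842.4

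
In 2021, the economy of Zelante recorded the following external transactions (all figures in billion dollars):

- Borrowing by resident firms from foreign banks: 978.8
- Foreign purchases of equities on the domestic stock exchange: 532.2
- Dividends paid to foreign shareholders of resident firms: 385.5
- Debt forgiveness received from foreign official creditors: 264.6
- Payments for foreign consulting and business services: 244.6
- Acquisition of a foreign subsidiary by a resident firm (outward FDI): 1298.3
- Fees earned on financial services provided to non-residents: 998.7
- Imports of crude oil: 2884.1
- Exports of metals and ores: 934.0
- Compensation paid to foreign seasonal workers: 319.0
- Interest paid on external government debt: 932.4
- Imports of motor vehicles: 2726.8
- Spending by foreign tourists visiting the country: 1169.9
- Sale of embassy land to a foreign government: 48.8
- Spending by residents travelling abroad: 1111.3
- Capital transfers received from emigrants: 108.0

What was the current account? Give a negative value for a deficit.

-5501.1

Goods: 934.0 - 2726.8 - 2884.1 = -4676.9
Services: 1169.9 + 998.7 - 1111.3 - 244.6 = 812.7
Primary income: -932.4 - 385.5 - 319.0 = -1636.9
Current account = (-4676.9) + 812.7 + (-1636.9) = -5501.1
(Excluded from the current account — financial account: borrowing by resident firms from foreign banks 978.8, foreign purchases of equities on the domestic stock exchange 532.2, acquisition of a foreign subsidiary by a resident firm (outward FDI) 1298.3; capital account: debt forgiveness received from foreign official creditors 264.6, sale of embassy land to a foreign government 48.8, capital transfers received from emigrants 108.0.)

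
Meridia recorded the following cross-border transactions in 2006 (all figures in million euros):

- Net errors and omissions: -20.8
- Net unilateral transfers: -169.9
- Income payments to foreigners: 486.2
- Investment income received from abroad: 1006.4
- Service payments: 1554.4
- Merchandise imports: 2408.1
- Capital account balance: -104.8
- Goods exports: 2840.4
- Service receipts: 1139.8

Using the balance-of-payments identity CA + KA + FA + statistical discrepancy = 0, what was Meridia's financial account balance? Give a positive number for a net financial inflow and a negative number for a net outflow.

Goods balance = 2840.4 - 2408.1 = 432.3
Services balance = 1139.8 - 1554.4 = -414.6
Trade balance (goods + services) = 432.3 + (-414.6) = 17.7
Net primary income = 1006.4 - 486.2 = 520.2
Net secondary income = -169.9
Current account = 17.7 + 520.2 + (-169.9) = 368.0
Financial account = -(368.0 + (-104.8) + (-20.8)) = -242.4

-242.4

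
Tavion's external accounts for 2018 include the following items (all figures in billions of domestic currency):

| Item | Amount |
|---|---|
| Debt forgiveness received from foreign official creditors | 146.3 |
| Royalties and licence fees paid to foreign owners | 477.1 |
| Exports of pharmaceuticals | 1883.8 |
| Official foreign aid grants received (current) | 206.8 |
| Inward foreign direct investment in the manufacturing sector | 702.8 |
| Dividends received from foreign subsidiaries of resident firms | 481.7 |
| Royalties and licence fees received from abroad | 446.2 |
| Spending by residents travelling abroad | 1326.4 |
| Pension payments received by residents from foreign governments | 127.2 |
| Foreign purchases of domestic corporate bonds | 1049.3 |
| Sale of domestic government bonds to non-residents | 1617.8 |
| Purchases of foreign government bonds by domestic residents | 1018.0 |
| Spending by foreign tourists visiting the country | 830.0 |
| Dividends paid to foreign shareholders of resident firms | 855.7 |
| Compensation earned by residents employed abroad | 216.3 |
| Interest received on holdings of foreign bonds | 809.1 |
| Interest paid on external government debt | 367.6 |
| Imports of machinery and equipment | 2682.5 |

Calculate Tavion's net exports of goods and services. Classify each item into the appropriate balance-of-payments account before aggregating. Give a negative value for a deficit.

Goods: -2682.5 + 1883.8 = -798.7
Services: 446.2 + 830.0 - 1326.4 - 477.1 = -527.3
Trade balance = -798.7 + (-527.3) = -1326.0
(Excluded from the trade balance — capital account: debt forgiveness received from foreign official creditors 146.3; secondary income: official foreign aid grants received (current) 206.8, pension payments received by residents from foreign governments 127.2; financial account: inward foreign direct investment in the manufacturing sector 702.8, foreign purchases of domestic corporate bonds 1049.3, sale of domestic government bonds to non-residents 1617.8, purchases of foreign government bonds by domestic residents 1018.0; primary income: dividends received from foreign subsidiaries of resident firms 481.7, dividends paid to foreign shareholders of resident firms 855.7, compensation earned by residents employed abroad 216.3, interest received on holdings of foreign bonds 809.1, interest paid on external government debt 367.6.)

-1326.0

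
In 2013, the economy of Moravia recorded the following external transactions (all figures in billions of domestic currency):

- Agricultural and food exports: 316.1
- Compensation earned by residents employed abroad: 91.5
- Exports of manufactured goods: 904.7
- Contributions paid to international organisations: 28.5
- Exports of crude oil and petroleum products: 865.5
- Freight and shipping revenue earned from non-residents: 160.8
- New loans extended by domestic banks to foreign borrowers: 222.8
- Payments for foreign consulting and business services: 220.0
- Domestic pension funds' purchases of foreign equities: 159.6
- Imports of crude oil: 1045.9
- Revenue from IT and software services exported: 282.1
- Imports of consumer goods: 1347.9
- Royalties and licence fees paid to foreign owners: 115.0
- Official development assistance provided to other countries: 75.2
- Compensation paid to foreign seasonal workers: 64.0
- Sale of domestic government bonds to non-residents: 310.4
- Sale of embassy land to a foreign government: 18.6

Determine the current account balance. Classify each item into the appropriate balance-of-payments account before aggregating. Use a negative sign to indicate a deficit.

-275.8

Goods: 904.7 + 865.5 - 1045.9 + 316.1 - 1347.9 = -307.5
Services: 160.8 + 282.1 - 220.0 - 115.0 = 107.9
Primary income: 91.5 - 64.0 = 27.5
Secondary income: -28.5 - 75.2 = -103.7
Current account = (-307.5) + 107.9 + 27.5 + (-103.7) = -275.8
(Excluded from the current account — financial account: new loans extended by domestic banks to foreign borrowers 222.8, domestic pension funds' purchases of foreign equities 159.6, sale of domestic government bonds to non-residents 310.4; capital account: sale of embassy land to a foreign government 18.6.)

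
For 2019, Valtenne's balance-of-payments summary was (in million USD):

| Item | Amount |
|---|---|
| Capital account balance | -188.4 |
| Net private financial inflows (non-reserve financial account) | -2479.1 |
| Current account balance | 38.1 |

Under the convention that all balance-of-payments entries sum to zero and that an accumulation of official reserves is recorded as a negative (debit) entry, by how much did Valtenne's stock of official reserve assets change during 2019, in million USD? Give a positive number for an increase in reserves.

Official reserve transactions balance = -(38.1 + (-188.4) + (-2479.1)) = 2629.4
An accumulation of reserves is recorded as a debit (negative entry), so the change in the stock of reserves is the negative of that balance.
Change in official reserves = -(2629.4) = -2629.4

-2629.4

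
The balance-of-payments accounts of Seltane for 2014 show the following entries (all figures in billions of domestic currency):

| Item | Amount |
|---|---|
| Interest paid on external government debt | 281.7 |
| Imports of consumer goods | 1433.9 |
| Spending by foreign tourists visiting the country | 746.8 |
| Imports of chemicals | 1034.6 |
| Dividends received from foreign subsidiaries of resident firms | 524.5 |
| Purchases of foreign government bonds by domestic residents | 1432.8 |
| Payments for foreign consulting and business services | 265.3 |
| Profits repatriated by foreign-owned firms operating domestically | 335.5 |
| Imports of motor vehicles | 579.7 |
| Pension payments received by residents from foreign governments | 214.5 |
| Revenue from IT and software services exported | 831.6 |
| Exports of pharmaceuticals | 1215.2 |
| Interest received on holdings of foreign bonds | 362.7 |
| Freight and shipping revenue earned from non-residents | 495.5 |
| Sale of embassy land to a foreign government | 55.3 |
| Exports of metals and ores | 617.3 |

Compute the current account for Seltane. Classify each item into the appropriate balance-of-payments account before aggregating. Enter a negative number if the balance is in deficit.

1077.4

Goods: 617.3 + 1215.2 - 579.7 - 1034.6 - 1433.9 = -1215.7
Services: -265.3 + 831.6 + 746.8 + 495.5 = 1808.6
Primary income: 524.5 + 362.7 - 335.5 - 281.7 = 270.0
Secondary income: 214.5
Current account = (-1215.7) + 1808.6 + 270.0 + 214.5 = 1077.4
(Excluded from the current account — financial account: purchases of foreign government bonds by domestic residents 1432.8; capital account: sale of embassy land to a foreign government 55.3.)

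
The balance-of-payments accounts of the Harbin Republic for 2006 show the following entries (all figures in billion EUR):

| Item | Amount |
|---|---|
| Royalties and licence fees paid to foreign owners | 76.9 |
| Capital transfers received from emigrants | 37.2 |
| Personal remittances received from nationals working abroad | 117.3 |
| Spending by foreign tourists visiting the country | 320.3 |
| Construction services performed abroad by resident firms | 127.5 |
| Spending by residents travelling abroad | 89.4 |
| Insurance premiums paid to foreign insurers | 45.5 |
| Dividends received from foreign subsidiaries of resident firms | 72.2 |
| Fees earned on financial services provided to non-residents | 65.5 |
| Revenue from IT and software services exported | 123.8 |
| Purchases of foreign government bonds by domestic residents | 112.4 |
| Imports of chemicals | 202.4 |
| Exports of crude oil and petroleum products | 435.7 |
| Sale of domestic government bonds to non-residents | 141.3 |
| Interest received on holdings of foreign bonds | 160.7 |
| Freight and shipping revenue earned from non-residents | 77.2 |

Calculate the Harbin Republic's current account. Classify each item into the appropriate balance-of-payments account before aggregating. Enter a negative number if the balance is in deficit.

Goods: -202.4 + 435.7 = 233.3
Services: 123.8 + 127.5 + 77.2 + 320.3 + 65.5 - 76.9 - 89.4 - 45.5 = 502.5
Primary income: 160.7 + 72.2 = 232.9
Secondary income: 117.3
Current account = 233.3 + 502.5 + 232.9 + 117.3 = 1086.0
(Excluded from the current account — capital account: capital transfers received from emigrants 37.2; financial account: purchases of foreign government bonds by domestic residents 112.4, sale of domestic government bonds to non-residents 141.3.)

1086.0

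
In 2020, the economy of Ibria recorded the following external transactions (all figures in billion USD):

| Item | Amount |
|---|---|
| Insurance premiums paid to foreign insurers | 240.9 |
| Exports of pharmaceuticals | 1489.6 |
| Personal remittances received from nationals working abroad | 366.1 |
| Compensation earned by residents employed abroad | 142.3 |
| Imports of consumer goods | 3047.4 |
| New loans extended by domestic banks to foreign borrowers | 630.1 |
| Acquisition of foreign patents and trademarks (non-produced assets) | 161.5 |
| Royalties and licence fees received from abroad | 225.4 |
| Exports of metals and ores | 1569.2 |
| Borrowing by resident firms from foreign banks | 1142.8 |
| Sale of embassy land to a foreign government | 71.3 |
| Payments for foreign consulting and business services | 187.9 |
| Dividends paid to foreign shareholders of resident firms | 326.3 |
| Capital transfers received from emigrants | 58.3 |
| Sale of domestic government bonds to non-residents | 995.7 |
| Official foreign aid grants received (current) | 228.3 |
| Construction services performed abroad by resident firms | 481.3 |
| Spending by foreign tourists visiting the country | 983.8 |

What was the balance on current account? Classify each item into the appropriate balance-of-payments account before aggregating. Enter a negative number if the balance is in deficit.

Goods: 1489.6 - 3047.4 + 1569.2 = 11.4
Services: 983.8 + 481.3 - 240.9 + 225.4 - 187.9 = 1261.7
Primary income: -326.3 + 142.3 = -184.0
Secondary income: 366.1 + 228.3 = 594.4
Current account = 11.4 + 1261.7 + (-184.0) + 594.4 = 1683.5
(Excluded from the current account — financial account: new loans extended by domestic banks to foreign borrowers 630.1, borrowing by resident firms from foreign banks 1142.8, sale of domestic government bonds to non-residents 995.7; capital account: acquisition of foreign patents and trademarks (non-produced assets) 161.5, sale of embassy land to a foreign government 71.3, capital transfers received from emigrants 58.3.)

1683.5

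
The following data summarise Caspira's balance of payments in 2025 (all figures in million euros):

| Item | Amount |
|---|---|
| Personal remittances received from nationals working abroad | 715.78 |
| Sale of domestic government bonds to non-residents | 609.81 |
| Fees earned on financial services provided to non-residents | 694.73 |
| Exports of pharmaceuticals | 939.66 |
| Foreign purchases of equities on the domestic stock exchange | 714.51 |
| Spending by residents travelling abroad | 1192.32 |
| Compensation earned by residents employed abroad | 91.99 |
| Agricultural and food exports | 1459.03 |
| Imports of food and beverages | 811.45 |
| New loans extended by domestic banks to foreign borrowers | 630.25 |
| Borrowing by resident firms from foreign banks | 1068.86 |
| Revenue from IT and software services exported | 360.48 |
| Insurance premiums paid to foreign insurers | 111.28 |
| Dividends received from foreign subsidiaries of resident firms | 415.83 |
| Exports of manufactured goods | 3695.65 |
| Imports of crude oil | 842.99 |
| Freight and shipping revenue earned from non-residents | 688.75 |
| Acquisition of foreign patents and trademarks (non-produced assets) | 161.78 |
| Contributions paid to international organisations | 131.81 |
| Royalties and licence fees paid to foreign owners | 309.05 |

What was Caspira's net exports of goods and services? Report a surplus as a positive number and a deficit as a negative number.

4571.21

Goods: -811.45 - 842.99 + 939.66 + 3695.65 + 1459.03 = 4439.90
Services: -309.05 - 1192.32 + 360.48 - 111.28 + 688.75 + 694.73 = 131.31
Trade balance = 4439.90 + 131.31 = 4571.21
(Excluded from the trade balance — secondary income: personal remittances received from nationals working abroad 715.78, contributions paid to international organisations 131.81; financial account: sale of domestic government bonds to non-residents 609.81, foreign purchases of equities on the domestic stock exchange 714.51, new loans extended by domestic banks to foreign borrowers 630.25, borrowing by resident firms from foreign banks 1068.86; primary income: compensation earned by residents employed abroad 91.99, dividends received from foreign subsidiaries of resident firms 415.83; capital account: acquisition of foreign patents and trademarks (non-produced assets) 161.78.)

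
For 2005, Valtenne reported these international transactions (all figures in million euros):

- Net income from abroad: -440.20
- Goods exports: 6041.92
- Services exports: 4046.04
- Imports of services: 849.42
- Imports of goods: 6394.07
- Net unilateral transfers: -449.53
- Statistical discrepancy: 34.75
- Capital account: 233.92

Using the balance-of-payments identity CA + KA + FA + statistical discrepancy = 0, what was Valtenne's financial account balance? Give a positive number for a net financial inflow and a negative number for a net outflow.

-2223.41

Goods balance = 6041.92 - 6394.07 = -352.15
Services balance = 4046.04 - 849.42 = 3196.62
Trade balance (goods + services) = -352.15 + 3196.62 = 2844.47
Net primary income = -440.20
Net secondary income = -449.53
Current account = 2844.47 + (-440.20) + (-449.53) = 1954.74
Financial account = -(1954.74 + 233.92 + 34.75) = -2223.41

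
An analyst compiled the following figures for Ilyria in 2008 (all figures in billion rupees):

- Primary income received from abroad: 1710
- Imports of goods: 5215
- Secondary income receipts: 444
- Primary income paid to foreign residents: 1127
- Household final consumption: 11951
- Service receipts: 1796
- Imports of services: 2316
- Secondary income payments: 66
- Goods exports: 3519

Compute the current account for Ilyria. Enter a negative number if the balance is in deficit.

Goods balance = 3519 - 5215 = -1696
Services balance = 1796 - 2316 = -520
Trade balance (goods + services) = -1696 + (-520) = -2216
Net primary income = 1710 - 1127 = 583
Net secondary income = 444 - 66 = 378
Current account = -2216 + 583 + 378 = -1255

-1255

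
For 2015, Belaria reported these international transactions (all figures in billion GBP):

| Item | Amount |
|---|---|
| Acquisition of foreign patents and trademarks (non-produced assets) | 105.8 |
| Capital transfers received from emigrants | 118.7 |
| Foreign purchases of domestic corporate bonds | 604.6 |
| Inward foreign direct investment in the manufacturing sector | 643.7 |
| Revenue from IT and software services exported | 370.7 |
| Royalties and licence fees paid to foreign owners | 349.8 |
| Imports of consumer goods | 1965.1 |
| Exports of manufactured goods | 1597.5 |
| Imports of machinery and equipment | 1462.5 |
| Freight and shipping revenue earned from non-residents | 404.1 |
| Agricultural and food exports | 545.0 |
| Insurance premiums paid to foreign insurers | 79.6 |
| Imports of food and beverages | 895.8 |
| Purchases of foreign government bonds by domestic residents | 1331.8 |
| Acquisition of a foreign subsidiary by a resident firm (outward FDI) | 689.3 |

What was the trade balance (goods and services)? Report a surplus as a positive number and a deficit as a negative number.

Goods: -1462.5 - 1965.1 + 1597.5 + 545.0 - 895.8 = -2180.9
Services: 404.1 - 79.6 - 349.8 + 370.7 = 345.4
Trade balance = -2180.9 + 345.4 = -1835.5
(Excluded from the trade balance — capital account: acquisition of foreign patents and trademarks (non-produced assets) 105.8, capital transfers received from emigrants 118.7; financial account: foreign purchases of domestic corporate bonds 604.6, inward foreign direct investment in the manufacturing sector 643.7, purchases of foreign government bonds by domestic residents 1331.8, acquisition of a foreign subsidiary by a resident firm (outward FDI) 689.3.)

-1835.5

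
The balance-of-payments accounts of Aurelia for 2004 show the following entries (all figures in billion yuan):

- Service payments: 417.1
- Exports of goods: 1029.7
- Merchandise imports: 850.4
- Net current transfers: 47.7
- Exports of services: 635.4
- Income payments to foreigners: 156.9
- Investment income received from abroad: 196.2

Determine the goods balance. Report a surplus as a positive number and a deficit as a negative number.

Goods balance = 1029.7 - 850.4 = 179.3

179.3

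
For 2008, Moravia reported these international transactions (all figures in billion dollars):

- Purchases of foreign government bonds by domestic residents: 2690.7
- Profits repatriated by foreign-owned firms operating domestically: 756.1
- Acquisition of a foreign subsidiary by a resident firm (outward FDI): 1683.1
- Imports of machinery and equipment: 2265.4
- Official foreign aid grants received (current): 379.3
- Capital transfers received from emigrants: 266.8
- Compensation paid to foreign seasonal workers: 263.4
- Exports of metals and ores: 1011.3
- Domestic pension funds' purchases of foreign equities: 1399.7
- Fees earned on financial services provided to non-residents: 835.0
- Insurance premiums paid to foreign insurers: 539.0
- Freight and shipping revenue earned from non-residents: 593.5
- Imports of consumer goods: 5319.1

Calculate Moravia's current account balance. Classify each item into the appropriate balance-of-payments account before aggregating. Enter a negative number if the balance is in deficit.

-6323.9

Goods: -2265.4 + 1011.3 - 5319.1 = -6573.2
Services: 835.0 - 539.0 + 593.5 = 889.5
Primary income: -756.1 - 263.4 = -1019.5
Secondary income: 379.3
Current account = (-6573.2) + 889.5 + (-1019.5) + 379.3 = -6323.9
(Excluded from the current account — financial account: purchases of foreign government bonds by domestic residents 2690.7, acquisition of a foreign subsidiary by a resident firm (outward FDI) 1683.1, domestic pension funds' purchases of foreign equities 1399.7; capital account: capital transfers received from emigrants 266.8.)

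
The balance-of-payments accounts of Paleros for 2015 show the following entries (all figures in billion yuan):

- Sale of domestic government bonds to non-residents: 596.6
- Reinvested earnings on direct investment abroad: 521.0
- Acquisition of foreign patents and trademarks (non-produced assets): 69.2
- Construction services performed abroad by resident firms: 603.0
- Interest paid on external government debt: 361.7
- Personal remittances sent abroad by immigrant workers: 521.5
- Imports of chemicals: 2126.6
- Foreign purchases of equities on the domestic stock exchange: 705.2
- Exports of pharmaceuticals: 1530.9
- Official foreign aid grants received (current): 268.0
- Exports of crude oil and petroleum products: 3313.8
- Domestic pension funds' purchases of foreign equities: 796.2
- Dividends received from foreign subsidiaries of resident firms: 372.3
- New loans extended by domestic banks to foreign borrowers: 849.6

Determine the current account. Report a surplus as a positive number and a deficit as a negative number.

Goods: -2126.6 + 3313.8 + 1530.9 = 2718.1
Services: 603.0
Primary income: 521.0 + 372.3 - 361.7 = 531.6
Secondary income: 268.0 - 521.5 = -253.5
Current account = 2718.1 + 603.0 + 531.6 + (-253.5) = 3599.2
(Excluded from the current account — financial account: sale of domestic government bonds to non-residents 596.6, foreign purchases of equities on the domestic stock exchange 705.2, domestic pension funds' purchases of foreign equities 796.2, new loans extended by domestic banks to foreign borrowers 849.6; capital account: acquisition of foreign patents and trademarks (non-produced assets) 69.2.)

3599.2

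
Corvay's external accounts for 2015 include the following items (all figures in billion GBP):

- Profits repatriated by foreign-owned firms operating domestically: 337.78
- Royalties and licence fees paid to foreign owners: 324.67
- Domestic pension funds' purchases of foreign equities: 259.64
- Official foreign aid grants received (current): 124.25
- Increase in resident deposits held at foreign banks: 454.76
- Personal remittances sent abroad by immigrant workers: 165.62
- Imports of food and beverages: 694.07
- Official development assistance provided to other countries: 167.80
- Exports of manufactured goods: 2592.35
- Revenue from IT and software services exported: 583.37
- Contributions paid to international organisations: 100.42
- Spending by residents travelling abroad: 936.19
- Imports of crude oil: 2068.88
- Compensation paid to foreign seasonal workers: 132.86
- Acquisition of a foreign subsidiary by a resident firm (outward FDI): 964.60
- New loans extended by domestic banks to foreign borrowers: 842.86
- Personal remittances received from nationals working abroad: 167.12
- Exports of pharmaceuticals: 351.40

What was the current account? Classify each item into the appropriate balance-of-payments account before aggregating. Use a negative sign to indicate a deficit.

-1109.80

Goods: -694.07 + 351.40 - 2068.88 + 2592.35 = 180.80
Services: -936.19 - 324.67 + 583.37 = -677.49
Primary income: -337.78 - 132.86 = -470.64
Secondary income: 124.25 + 167.12 - 100.42 - 167.80 - 165.62 = -142.47
Current account = 180.80 + (-677.49) + (-470.64) + (-142.47) = -1109.80
(Excluded from the current account — financial account: domestic pension funds' purchases of foreign equities 259.64, increase in resident deposits held at foreign banks 454.76, acquisition of a foreign subsidiary by a resident firm (outward FDI) 964.60, new loans extended by domestic banks to foreign borrowers 842.86.)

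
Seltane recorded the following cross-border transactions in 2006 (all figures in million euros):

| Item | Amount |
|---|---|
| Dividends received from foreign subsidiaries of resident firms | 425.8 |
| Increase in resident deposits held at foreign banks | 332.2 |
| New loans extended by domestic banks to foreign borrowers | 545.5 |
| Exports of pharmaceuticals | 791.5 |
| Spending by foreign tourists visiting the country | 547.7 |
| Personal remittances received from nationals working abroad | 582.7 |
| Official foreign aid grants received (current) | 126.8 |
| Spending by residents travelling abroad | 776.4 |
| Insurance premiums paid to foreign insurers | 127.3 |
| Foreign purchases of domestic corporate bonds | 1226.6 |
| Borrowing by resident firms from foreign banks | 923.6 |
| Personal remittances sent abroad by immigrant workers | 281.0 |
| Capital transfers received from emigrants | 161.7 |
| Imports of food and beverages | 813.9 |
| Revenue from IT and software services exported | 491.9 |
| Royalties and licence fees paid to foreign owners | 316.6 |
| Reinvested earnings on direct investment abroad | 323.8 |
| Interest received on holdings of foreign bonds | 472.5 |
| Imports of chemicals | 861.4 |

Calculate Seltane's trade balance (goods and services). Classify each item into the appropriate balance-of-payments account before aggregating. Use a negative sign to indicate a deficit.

-1064.5

Goods: -861.4 - 813.9 + 791.5 = -883.8
Services: 491.9 + 547.7 - 776.4 - 316.6 - 127.3 = -180.7
Trade balance = -883.8 + (-180.7) = -1064.5
(Excluded from the trade balance — primary income: dividends received from foreign subsidiaries of resident firms 425.8, reinvested earnings on direct investment abroad 323.8, interest received on holdings of foreign bonds 472.5; financial account: increase in resident deposits held at foreign banks 332.2, new loans extended by domestic banks to foreign borrowers 545.5, foreign purchases of domestic corporate bonds 1226.6, borrowing by resident firms from foreign banks 923.6; secondary income: personal remittances received from nationals working abroad 582.7, official foreign aid grants received (current) 126.8, personal remittances sent abroad by immigrant workers 281.0; capital account: capital transfers received from emigrants 161.7.)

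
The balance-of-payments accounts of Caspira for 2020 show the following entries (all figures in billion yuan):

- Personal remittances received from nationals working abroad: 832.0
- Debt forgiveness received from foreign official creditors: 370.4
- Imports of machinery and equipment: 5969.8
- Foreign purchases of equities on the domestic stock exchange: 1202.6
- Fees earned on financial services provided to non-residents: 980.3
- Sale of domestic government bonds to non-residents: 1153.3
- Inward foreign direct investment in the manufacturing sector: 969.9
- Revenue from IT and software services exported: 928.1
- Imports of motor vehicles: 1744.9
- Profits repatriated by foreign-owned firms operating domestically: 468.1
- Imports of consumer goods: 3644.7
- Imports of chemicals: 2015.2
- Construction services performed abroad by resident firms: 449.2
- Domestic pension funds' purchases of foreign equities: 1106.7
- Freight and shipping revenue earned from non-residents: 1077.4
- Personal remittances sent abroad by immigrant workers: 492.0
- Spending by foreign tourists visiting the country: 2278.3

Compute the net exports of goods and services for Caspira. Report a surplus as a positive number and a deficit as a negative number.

-7661.3

Goods: -5969.8 - 1744.9 - 3644.7 - 2015.2 = -13374.6
Services: 2278.3 + 1077.4 + 928.1 + 449.2 + 980.3 = 5713.3
Trade balance = -13374.6 + 5713.3 = -7661.3
(Excluded from the trade balance — secondary income: personal remittances received from nationals working abroad 832.0, personal remittances sent abroad by immigrant workers 492.0; capital account: debt forgiveness received from foreign official creditors 370.4; financial account: foreign purchases of equities on the domestic stock exchange 1202.6, sale of domestic government bonds to non-residents 1153.3, inward foreign direct investment in the manufacturing sector 969.9, domestic pension funds' purchases of foreign equities 1106.7; primary income: profits repatriated by foreign-owned firms operating domestically 468.1.)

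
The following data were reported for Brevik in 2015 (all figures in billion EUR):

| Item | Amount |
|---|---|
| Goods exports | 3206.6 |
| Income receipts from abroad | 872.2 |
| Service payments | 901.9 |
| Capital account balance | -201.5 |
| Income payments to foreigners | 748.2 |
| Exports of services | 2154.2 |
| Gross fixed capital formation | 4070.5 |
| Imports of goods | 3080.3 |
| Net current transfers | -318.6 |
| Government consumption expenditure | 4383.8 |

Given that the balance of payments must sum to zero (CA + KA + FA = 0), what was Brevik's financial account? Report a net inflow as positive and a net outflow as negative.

-982.5

Goods balance = 3206.6 - 3080.3 = 126.3
Services balance = 2154.2 - 901.9 = 1252.3
Trade balance (goods + services) = 126.3 + 1252.3 = 1378.6
Net primary income = 872.2 - 748.2 = 124.0
Net secondary income = -318.6
Current account = 1378.6 + 124.0 + (-318.6) = 1184.0
Financial account = -(1184.0 + (-201.5)) = -982.5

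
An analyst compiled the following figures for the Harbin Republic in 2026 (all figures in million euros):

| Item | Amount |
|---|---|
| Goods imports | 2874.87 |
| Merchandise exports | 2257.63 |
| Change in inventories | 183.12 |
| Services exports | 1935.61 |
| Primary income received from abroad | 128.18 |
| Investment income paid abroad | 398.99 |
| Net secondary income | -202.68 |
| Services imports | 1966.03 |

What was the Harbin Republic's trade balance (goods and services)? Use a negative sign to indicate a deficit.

Goods balance = 2257.63 - 2874.87 = -617.24
Services balance = 1935.61 - 1966.03 = -30.42
Trade balance (goods + services) = -617.24 + (-30.42) = -647.66

-647.66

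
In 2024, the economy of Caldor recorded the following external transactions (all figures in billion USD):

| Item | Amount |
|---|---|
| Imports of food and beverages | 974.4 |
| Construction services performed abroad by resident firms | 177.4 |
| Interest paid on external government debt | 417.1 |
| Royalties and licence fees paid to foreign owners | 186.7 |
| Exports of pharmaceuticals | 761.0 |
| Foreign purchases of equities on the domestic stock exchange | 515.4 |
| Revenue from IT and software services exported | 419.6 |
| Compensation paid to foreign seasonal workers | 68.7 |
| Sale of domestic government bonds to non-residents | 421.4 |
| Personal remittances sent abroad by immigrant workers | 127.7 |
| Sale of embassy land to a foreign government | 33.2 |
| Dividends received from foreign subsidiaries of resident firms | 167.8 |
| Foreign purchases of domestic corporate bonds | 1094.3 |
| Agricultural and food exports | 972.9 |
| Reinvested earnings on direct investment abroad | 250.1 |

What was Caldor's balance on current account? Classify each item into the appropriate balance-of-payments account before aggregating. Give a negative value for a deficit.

974.2

Goods: 972.9 - 974.4 + 761.0 = 759.5
Services: 419.6 + 177.4 - 186.7 = 410.3
Primary income: 167.8 - 68.7 - 417.1 + 250.1 = -67.9
Secondary income: -127.7
Current account = 759.5 + 410.3 + (-67.9) + (-127.7) = 974.2
(Excluded from the current account — financial account: foreign purchases of equities on the domestic stock exchange 515.4, sale of domestic government bonds to non-residents 421.4, foreign purchases of domestic corporate bonds 1094.3; capital account: sale of embassy land to a foreign government 33.2.)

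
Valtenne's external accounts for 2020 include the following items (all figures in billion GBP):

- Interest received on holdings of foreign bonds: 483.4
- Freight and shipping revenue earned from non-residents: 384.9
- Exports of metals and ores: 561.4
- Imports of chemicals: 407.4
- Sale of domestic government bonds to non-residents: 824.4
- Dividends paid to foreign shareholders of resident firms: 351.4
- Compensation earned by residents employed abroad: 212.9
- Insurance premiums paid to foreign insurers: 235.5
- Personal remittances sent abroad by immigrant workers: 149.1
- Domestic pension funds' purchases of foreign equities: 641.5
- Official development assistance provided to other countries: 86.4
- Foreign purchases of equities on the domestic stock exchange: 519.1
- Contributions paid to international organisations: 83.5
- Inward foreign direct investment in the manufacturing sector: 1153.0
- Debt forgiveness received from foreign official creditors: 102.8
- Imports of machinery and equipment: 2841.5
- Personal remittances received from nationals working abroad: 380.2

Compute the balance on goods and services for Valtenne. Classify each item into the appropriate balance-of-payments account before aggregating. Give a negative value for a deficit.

Goods: 561.4 - 2841.5 - 407.4 = -2687.5
Services: 384.9 - 235.5 = 149.4
Trade balance = -2687.5 + 149.4 = -2538.1
(Excluded from the trade balance — primary income: interest received on holdings of foreign bonds 483.4, dividends paid to foreign shareholders of resident firms 351.4, compensation earned by residents employed abroad 212.9; financial account: sale of domestic government bonds to non-residents 824.4, domestic pension funds' purchases of foreign equities 641.5, foreign purchases of equities on the domestic stock exchange 519.1, inward foreign direct investment in the manufacturing sector 1153.0; secondary income: personal remittances sent abroad by immigrant workers 149.1, official development assistance provided to other countries 86.4, contributions paid to international organisations 83.5, personal remittances received from nationals working abroad 380.2; capital account: debt forgiveness received from foreign official creditors 102.8.)

-2538.1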